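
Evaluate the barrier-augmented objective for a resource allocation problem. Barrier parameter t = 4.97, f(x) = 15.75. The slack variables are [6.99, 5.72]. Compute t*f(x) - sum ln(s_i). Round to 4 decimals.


Step 1: Compute log-barrier.
ln values: [1.9445, 1.744]
phi = -(1.9445 + 1.744) = -3.6884
Step 2: Compute augmented objective.
t*f(x) = 4.97*15.75 = 78.2775
Total = 78.2775 - 3.6884 = 74.5891


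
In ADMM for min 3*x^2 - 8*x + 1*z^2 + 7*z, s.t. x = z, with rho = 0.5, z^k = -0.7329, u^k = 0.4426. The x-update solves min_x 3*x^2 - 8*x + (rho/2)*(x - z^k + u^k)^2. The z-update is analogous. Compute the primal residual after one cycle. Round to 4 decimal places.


ADMM iteration with rho = 0.5, z^k = -0.7329, u^k = 0.4426
Step 1: x-update.
Minimize 3*x^2 - 8*x + (0.5/2)*(x + 0.7329 + 0.4426)^2
FOC: (2*3 + 0.5)*x = 8 + 0.5*(-0.7329 - 0.4426)
x^{k+1} = 1.1403
Step 2: z-update.
Minimize 1*z^2 + 7*z + (0.5/2)*(1.1403 - z + 0.4426)^2
FOC: (2*1 + 0.5)*z = -7 + 0.5*(1.1403 + 0.4426)
z^{k+1} = -2.4834
Step 3: u-update.
u^{k+1} = 0.4426 + 1.1403 + 2.4834 = 4.0664
Step 4: Primal residual = |1.1403 + 2.4834| = 3.6238


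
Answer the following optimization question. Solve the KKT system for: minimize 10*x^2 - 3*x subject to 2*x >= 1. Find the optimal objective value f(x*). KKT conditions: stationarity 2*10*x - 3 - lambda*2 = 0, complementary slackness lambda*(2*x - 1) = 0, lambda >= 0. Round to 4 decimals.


Step 1: Try lambda = 0 (constraint inactive).
x_unc = 3/(2*10) = 0.15
Check: 2*0.15 = 0.3 < 1 -- violated!
Step 2: Constraint must be active: 2*x = 1
x* = 1/2 = 0.5
lambda = (2*10*0.5 - 3)/2 = 3.5
Step 3: Compute optimal value.
f(x*) = 10*0.5^2 - 3*0.5 = 1.0


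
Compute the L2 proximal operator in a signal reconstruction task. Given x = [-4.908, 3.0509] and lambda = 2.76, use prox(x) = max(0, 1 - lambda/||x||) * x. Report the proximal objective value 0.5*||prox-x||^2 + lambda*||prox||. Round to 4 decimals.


Step 1: Compute ||x||.
||x|| = 5.779
Step 2: Compute scaling factor.
scale = max(0, 1 - 2.76/5.779) = 0.5224
Step 3: prox(x) = [-2.564, 1.5938]
||prox(x)|| = 3.019
Step 4: Proximal objective.
0.5*||prox-x||^2 = 3.8088
lambda*||prox|| = 8.3324
Total = 12.1411


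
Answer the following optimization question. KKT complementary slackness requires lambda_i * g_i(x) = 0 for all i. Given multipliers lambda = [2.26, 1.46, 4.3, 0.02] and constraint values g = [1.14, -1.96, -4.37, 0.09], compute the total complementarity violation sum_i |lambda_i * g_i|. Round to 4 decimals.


KKT complementary slackness check:
lambda_1 * g_1 = 2.26 * 1.14 = 2.5764
lambda_2 * g_2 = 1.46 * -1.96 = -2.8616
lambda_3 * g_3 = 4.3 * -4.37 = -18.791
lambda_4 * g_4 = 0.02 * 0.09 = 0.0018
Total violation = 2.5764 + 2.8616 + 18.791 + 0.0018 = 24.2308


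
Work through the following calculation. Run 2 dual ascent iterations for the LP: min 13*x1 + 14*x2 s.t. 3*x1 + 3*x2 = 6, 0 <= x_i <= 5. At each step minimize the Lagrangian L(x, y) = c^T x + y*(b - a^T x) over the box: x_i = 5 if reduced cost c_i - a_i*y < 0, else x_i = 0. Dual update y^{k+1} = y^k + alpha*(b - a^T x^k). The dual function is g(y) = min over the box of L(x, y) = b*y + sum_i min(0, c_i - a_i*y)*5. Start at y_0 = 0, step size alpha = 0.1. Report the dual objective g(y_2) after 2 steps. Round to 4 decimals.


Dual ascent for LP: min 13*x1 + 14*x2, 3*x1 + 3*x2 = 6, 0 <= x_i <= 5
Step 1: y^k = 0.0, reduced costs: (13.0, 14.0)
  x^k = (0.0, 0.0), subgradient = b - a^T x = 6.0
  y^{k+1} = 0.0 + 0.1*6.0 = 0.6
Step 2: y^k = 0.6, reduced costs: (11.2, 12.2)
  x^k = (0.0, 0.0), subgradient = b - a^T x = 6.0
  y^{k+1} = 0.6 + 0.1*6.0 = 1.2
Dual objective at y_2 = 1.2: reduced costs (9.4, 10.4), box minimizer x = (0.0, 0.0)
g(y_2) = b*y + (c1 - a1*y)*x1 + (c2 - a2*y)*x2 = 6*1.2 + 9.4*0.0 + 10.4*0.0 = 7.2 + 0.0 + 0.0 = 7.2


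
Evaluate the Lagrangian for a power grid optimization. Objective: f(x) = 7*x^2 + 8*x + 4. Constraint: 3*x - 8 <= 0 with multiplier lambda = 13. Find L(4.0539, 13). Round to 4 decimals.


Step 1: Evaluate f(x).
f(4.0539) = 7*4.0539^2 + 8*4.0539 + 4 = 151.4699
Step 2: Evaluate g(x).
g(4.0539) = 3*4.0539 - 8 = 4.1617
Step 3: Compute Lagrangian.
L = 151.4699 + 13*4.1617 = 205.572


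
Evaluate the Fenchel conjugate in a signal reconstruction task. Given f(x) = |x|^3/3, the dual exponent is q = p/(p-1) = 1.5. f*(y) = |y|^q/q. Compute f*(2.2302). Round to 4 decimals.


The conjugate exponent q satisfies 1/p + 1/q = 1.
p = 3, so q = 3/(3 - 1) = 1.5
|y|^q = 2.2302^1.5 = 3.3305
f*(2.2302) = 3.3305 / 1.5 = 2.2204


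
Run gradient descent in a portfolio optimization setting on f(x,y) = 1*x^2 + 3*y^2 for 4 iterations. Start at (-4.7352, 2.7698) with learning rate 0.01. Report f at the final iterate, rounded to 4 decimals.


Gradient descent on f(x,y) = 1*x^2 + 3*y^2.
Starting point: (-4.7352, 2.7698), alpha = 0.01
Step 1: grad_x = 2*1*-4.7352 = -9.4704, grad_y = 2*3*2.7698 = 16.6188
  x_1 = -4.7352 - 0.01*-9.4704 = -4.6405
  y_1 = 2.7698 - 0.01*16.6188 = 2.6036
Step 2: grad_x = 2*1*-4.6405 = -9.281, grad_y = 2*3*2.6036 = 15.6217
  x_2 = -4.6405 - 0.01*-9.281 = -4.5477
  y_2 = 2.6036 - 0.01*15.6217 = 2.4474
Step 3: grad_x = 2*1*-4.5477 = -9.0954, grad_y = 2*3*2.4474 = 14.6844
  x_3 = -4.5477 - 0.01*-9.0954 = -4.4567
  y_3 = 2.4474 - 0.01*14.6844 = 2.3006
Step 4: grad_x = 2*1*-4.4567 = -8.9135, grad_y = 2*3*2.3006 = 13.8033
  x_4 = -4.4567 - 0.01*-8.9135 = -4.3676
  y_4 = 2.3006 - 0.01*13.8033 = 2.1625
f(-4.3676, 2.1625) = 1*(-4.3676)^2 + 3*2.1625^2 = 33.1054


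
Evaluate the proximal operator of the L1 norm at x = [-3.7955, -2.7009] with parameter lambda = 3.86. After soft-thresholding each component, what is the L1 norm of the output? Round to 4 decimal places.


Soft-thresholding with lambda = 3.86:
prox(-3.7955) = sign(-3.7955)*max(|-3.7955| - 3.86, 0) = 0.0
prox(-2.7009) = sign(-2.7009)*max(|-2.7009| - 3.86, 0) = 0.0
prox(x) = [0.0, 0.0]
||prox(x)||_1 = 0.0 + 0.0 = 0.0


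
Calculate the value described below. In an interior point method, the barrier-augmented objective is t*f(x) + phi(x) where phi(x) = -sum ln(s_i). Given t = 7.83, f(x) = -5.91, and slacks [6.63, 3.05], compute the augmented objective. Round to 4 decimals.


Step 1: Compute log-barrier.
ln values: [1.8916, 1.1151]
phi = -(1.8916 + 1.1151) = -3.0067
Step 2: Compute augmented objective.
t*f(x) = 7.83*-5.91 = -46.2753
Total = -46.2753 - 3.0067 = -49.282


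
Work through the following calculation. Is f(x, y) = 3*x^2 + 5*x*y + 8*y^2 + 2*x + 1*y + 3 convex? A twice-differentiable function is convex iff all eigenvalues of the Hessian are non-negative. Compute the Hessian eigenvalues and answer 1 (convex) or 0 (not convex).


The Hessian of f(x,y) = 3*x^2 + 5*x*y + 8*y^2 + 2*x + 1*y + 3 is:
H = [[6, 5], [5, 16]]
Trace = 6 + 16 = 22
Determinant = 6*16 - (5)^2 = 71
Discriminant = (22)^2 - 4*71 = 200.0
Eigenvalues: lambda_1 = 3.9289, lambda_2 = 18.0711
The function is convex.

1


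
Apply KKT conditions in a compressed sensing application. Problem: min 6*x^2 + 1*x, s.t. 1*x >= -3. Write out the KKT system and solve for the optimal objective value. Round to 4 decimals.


Step 1: Try lambda = 0 (constraint inactive).
Stationarity: 2*6*x + 1 = 0
x* = -1/(2*6) = -1/12 = -0.0833 (rounded; the exact value -1/12 is used below)
Check constraint: 1*-0.0833 = -0.0833 >= -3 -- satisfied.
Step 2: Compute optimal value.
f(x*) = 6*(-1/12)^2 + 1*(-1/12) = -0.0417


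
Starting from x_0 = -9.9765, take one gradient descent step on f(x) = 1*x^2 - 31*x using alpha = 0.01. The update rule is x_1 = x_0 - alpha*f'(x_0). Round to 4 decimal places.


We compute the gradient at x_0 and apply the update.
f'(x) = 2*x - 31
f'(-9.9765) = 2*-9.9765 - 31 = -50.953
x_1 = -9.9765 - 0.01*-50.953 = -9.467


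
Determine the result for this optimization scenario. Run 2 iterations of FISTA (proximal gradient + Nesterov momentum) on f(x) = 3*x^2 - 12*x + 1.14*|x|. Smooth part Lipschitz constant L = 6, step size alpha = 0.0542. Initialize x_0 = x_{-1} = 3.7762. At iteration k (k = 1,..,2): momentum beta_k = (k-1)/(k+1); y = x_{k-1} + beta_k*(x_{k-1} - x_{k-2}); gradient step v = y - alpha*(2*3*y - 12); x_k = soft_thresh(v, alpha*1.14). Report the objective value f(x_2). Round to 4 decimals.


FISTA on f(x) = 3*x^2 - 12*x + 1.14*|x|
L = 6, alpha = 0.0542
Iteration 1: beta = 0.0, y = 3.7762 + 0.0*(3.7762 - 3.7762) = 3.7762
  grad(y) = 10.6572, v = y - alpha*grad = 3.1986
  prox(v) = soft_thresh(3.1986, 0.0618) = 3.1368
Iteration 2: beta = 0.3333, y = 3.1368 + 0.3333*(3.1368 - 3.7762) = 2.9237
  grad(y) = 5.5419, v = y - alpha*grad = 2.6233
  prox(v) = soft_thresh(2.6233, 0.0618) = 2.5615
f(x_2) = 3*2.5615^2 - 12*2.5615 + 1.14*|2.5615| = -8.1341


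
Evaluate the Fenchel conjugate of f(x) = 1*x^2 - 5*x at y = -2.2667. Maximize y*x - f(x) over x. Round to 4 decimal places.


f*(y) = sup_x {y*x - a*x^2 - b*x} = sup_x {(y-b)*x - a*x^2}
FOC: (y - b) - 2a*x = 0 => x* = (y - b)/(2a)
x* = (-2.2667 + 5)/(2*1) = 1.3667
f*(-2.2667) = (y-b)^2/(4a) = (-2.2667 + 5)^2/(4*1)
= 7.4709/4 = 1.8677


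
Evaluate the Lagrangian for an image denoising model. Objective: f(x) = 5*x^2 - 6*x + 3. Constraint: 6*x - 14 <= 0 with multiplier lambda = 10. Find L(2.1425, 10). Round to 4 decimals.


Step 1: Evaluate f(x).
f(2.1425) = 5*2.1425^2 - 6*2.1425 + 3 = 13.0965
Step 2: Evaluate g(x).
g(2.1425) = 6*2.1425 - 14 = -1.145
Step 3: Compute Lagrangian.
L = 13.0965 + 10*-1.145 = 1.6465


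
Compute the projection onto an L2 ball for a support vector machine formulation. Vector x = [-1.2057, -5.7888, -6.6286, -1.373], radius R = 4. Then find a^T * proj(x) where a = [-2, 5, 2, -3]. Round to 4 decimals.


Step 1: Compute ||x|| (intermediates to 6 decimals).
||x|| = sqrt((-1.2057)^2 + (-5.7888)^2 + (-6.6286)^2 + (-1.373)^2) = 8.98818
Step 2: Project.
Since ||x|| > R, scale = R/||x|| = 4/8.98818 = 0.445029, proj(x) = scale * x
proj(x) = [-0.536571, -2.576184, -2.949919, -0.611025]
Step 3: Dot product.
a^T * proj(x) = -2*(-0.536571) + 5*(-2.576184) + 2*(-2.949919) - 3*(-0.611025) = -15.8745


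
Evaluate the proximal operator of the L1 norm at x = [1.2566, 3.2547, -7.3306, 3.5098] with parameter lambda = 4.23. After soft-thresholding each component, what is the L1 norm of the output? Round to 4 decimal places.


Soft-thresholding with lambda = 4.23:
prox(1.2566) = sign(1.2566)*max(|1.2566| - 4.23, 0) = 0.0
prox(3.2547) = sign(3.2547)*max(|3.2547| - 4.23, 0) = 0.0
prox(-7.3306) = sign(-7.3306)*max(|-7.3306| - 4.23, 0) = -3.1006
prox(3.5098) = sign(3.5098)*max(|3.5098| - 4.23, 0) = 0.0
prox(x) = [0.0, 0.0, -3.1006, 0.0]
||prox(x)||_1 = 0.0 + 0.0 + 3.1006 + 0.0 = 3.1006


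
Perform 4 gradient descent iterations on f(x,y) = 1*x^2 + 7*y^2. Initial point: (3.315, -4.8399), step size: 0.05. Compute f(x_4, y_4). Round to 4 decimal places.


Gradient descent on f(x,y) = 1*x^2 + 7*y^2.
Starting point: (3.315, -4.8399), alpha = 0.05
Step 1: grad_x = 2*1*3.315 = 6.63, grad_y = 2*7*-4.8399 = -67.7586
  x_1 = 3.315 - 0.05*6.63 = 2.9835
  y_1 = -4.8399 - 0.05*-67.7586 = -1.452
Step 2: grad_x = 2*1*2.9835 = 5.967, grad_y = 2*7*-1.452 = -20.3276
  x_2 = 2.9835 - 0.05*5.967 = 2.6852
  y_2 = -1.452 - 0.05*-20.3276 = -0.4356
Step 3: grad_x = 2*1*2.6852 = 5.3703, grad_y = 2*7*-0.4356 = -6.0983
  x_3 = 2.6852 - 0.05*5.3703 = 2.4166
  y_3 = -0.4356 - 0.05*-6.0983 = -0.1307
Step 4: grad_x = 2*1*2.4166 = 4.8333, grad_y = 2*7*-0.1307 = -1.8295
  x_4 = 2.4166 - 0.05*4.8333 = 2.175
  y_4 = -0.1307 - 0.05*-1.8295 = -0.0392
f(2.175, -0.0392) = 1*2.175^2 + 7*(-0.0392)^2 = 4.7413


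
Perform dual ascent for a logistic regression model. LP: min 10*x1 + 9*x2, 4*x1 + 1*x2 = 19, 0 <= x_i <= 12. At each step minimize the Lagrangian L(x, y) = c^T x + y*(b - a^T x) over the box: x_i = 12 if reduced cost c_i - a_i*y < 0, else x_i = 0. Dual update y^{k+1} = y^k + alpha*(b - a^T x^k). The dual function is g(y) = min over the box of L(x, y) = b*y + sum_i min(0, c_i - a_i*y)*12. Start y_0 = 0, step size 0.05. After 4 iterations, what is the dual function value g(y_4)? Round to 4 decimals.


Dual ascent for LP: min 10*x1 + 9*x2, 4*x1 + 1*x2 = 19, 0 <= x_i <= 12
Step 1: y^k = 0.0, reduced costs: (10.0, 9.0)
  x^k = (0.0, 0.0), subgradient = b - a^T x = 19.0
  y^{k+1} = 0.0 + 0.05*19.0 = 0.95
Step 2: y^k = 0.95, reduced costs: (6.2, 8.05)
  x^k = (0.0, 0.0), subgradient = b - a^T x = 19.0
  y^{k+1} = 0.95 + 0.05*19.0 = 1.9
Step 3: y^k = 1.9, reduced costs: (2.4, 7.1)
  x^k = (0.0, 0.0), subgradient = b - a^T x = 19.0
  y^{k+1} = 1.9 + 0.05*19.0 = 2.85
Step 4: y^k = 2.85, reduced costs: (-1.4, 6.15)
  x^k = (12.0, 0.0), subgradient = b - a^T x = -29.0
  y^{k+1} = 2.85 + 0.05*-29.0 = 1.4
Dual objective at y_4 = 1.4: reduced costs (4.4, 7.6), box minimizer x = (0.0, 0.0)
g(y_4) = b*y + (c1 - a1*y)*x1 + (c2 - a2*y)*x2 = 19*1.4 + 4.4*0.0 + 7.6*0.0 = 26.6 + 0.0 + 0.0 = 26.6


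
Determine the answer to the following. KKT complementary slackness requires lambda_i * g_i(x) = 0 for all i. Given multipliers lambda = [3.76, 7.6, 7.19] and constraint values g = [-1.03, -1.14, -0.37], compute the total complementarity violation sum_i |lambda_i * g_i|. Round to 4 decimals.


KKT complementary slackness check:
lambda_1 * g_1 = 3.76 * -1.03 = -3.8728
lambda_2 * g_2 = 7.6 * -1.14 = -8.664
lambda_3 * g_3 = 7.19 * -0.37 = -2.6603
Total violation = 3.8728 + 8.664 + 2.6603 = 15.1971


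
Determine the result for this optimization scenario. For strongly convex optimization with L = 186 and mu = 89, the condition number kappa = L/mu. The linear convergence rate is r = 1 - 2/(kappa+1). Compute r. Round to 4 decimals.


Step 1: Compute the condition number.
kappa = L/mu = 186/89 = 2.0899
Step 2: Compute the convergence rate.
r = 1 - 2/(kappa + 1) = 1 - 2*mu/(L + mu) = (L - mu)/(L + mu) = 97/275 = 0.3527


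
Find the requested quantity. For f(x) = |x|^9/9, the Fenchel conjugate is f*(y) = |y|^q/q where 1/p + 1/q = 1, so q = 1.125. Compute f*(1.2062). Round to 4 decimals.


The conjugate exponent q satisfies 1/p + 1/q = 1.
p = 9, so q = 9/(9 - 1) = 1.125
|y|^q = 1.2062^1.125 = 1.2348
f*(1.2062) = 1.2348 / 1.125 = 1.0976


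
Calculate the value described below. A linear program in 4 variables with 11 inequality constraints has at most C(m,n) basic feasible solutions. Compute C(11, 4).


Each vertex corresponds to some choice of n active constraints out of m, so the number of vertices is at most C(m, n) = m! / (n!(m-n)!).
m = 11, n = 4
Numerator: 11 * 10 * 9 * 8
Denominator: 4! = 24
C(11, 4) = 330


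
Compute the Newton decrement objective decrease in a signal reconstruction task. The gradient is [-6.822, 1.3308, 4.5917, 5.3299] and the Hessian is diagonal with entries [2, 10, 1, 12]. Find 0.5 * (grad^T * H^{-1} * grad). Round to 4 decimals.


Step 1: H is diagonal, so H^(-1) * g = [-3.411, 0.1331, 4.5917, 0.4442].
Step 2: g^T H^(-1) g = sum_i g_i^2 / H_ii
  = (-6.822)^2/2 + (1.3308)^2/10 + (4.5917)^2/1 + (5.3299)^2/12
  = 23.2698 + 0.1771 + 21.0837 + 2.3673 = 46.898
Step 3: Objective decrease = 0.5 * g^T H^(-1) g = 23.449


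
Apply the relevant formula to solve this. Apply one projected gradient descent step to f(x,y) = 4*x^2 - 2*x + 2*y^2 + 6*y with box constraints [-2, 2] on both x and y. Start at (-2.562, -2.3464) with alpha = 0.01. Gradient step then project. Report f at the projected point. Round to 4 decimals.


Step 1: Compute gradient at (-2.562, -2.3464).
grad_x = 2*4*-2.562 - 2 = -22.496
grad_y = 2*2*-2.3464 + 6 = -3.3856
Step 2: Gradient step.
x_raw = -2.562 - 0.01*-22.496 = -2.337
y_raw = -2.3464 - 0.01*-3.3856 = -2.3125
Step 3: Project onto [-2, 2].
x_proj = clip(-2.337) = -2.0
y_proj = clip(-2.3125) = -2.0
Step 4: Evaluate f.
f(-2.0, -2.0) = 16.0


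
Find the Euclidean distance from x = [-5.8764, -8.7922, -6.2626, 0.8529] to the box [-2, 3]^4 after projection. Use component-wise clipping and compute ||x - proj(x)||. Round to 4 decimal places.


Project each component onto [-2, 3].
clip(-5.8764) = -2.0, clip(-8.7922) = -2.0, clip(-6.2626) = -2.0, clip(0.8529) = 0.8529
Projection = [-2.0, -2.0, -2.0, 0.8529]
Squared diffs: [15.0265, 46.134, 18.1698, 0.0]
Distance = sqrt(79.3303) = 8.9068


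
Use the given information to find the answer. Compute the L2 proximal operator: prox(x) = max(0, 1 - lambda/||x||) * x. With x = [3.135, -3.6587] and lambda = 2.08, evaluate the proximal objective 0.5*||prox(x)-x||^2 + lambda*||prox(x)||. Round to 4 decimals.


Step 1: Compute ||x||.
||x|| = 4.8181
Step 2: Compute scaling factor.
scale = max(0, 1 - 2.08/4.8181) = 0.5683
Step 3: prox(x) = [1.7816, -2.0792]
||prox(x)|| = 2.7381
Step 4: Proximal objective.
0.5*||prox-x||^2 = 2.1632
lambda*||prox|| = 5.6952
Total = 7.8585


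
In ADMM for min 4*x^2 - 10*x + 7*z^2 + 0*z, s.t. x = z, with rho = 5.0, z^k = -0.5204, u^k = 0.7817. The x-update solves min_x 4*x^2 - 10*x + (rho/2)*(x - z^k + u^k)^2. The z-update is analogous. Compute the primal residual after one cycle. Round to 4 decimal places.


ADMM iteration with rho = 5.0, z^k = -0.5204, u^k = 0.7817
Step 1: x-update.
Minimize 4*x^2 - 10*x + (5.0/2)*(x + 0.5204 + 0.7817)^2
FOC: (2*4 + 5.0)*x = 10 + 5.0*(-0.5204 - 0.7817)
x^{k+1} = 0.2684
Step 2: z-update.
Minimize 7*z^2 + 0*z + (5.0/2)*(0.2684 - z + 0.7817)^2
FOC: (2*7 + 5.0)*z = 0 + 5.0*(0.2684 + 0.7817)
z^{k+1} = 0.2763
Step 3: u-update.
u^{k+1} = 0.7817 + 0.2684 - 0.2763 = 0.7738
Step 4: Primal residual = |0.2684 - 0.2763| = 0.0079


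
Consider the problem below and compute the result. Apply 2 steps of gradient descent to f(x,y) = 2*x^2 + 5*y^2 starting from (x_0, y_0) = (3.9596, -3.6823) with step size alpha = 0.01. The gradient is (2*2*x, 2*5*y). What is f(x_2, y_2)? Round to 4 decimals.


Gradient descent on f(x,y) = 2*x^2 + 5*y^2.
Starting point: (3.9596, -3.6823), alpha = 0.01
Step 1: grad_x = 2*2*3.9596 = 15.8384, grad_y = 2*5*-3.6823 = -36.823
  x_1 = 3.9596 - 0.01*15.8384 = 3.8012
  y_1 = -3.6823 - 0.01*-36.823 = -3.3141
Step 2: grad_x = 2*2*3.8012 = 15.2049, grad_y = 2*5*-3.3141 = -33.1407
  x_2 = 3.8012 - 0.01*15.2049 = 3.6492
  y_2 = -3.3141 - 0.01*-33.1407 = -2.9827
f(3.6492, -2.9827) = 2*3.6492^2 + 5*(-2.9827)^2 = 71.1142


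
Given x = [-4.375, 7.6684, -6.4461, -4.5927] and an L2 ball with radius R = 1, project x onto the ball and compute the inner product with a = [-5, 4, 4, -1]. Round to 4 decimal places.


Step 1: Compute ||x|| (intermediates to 6 decimals).
||x|| = sqrt((-4.375)^2 + 7.6684^2 + (-6.4461)^2 + (-4.5927)^2) = 11.857069
Step 2: Project.
Since ||x|| > R, scale = R/||x|| = 1/11.857069 = 0.084338, proj(x) = scale * x
proj(x) = [-0.368979, 0.646738, -0.543651, -0.387339]
Step 3: Dot product.
a^T * proj(x) = -5*(-0.368979) + 4*0.646738 + 4*(-0.543651) - 1*(-0.387339) = 2.6446


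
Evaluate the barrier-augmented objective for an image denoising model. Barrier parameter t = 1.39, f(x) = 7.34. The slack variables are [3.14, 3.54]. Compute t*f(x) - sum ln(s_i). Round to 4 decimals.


Step 1: Compute log-barrier.
ln values: [1.1442, 1.2641]
phi = -(1.1442 + 1.2641) = -2.4083
Step 2: Compute augmented objective.
t*f(x) = 1.39*7.34 = 10.2026
Total = 10.2026 - 2.4083 = 7.7943


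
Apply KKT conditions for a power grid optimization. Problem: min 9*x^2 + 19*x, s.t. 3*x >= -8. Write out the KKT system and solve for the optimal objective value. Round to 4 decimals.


Step 1: Try lambda = 0 (constraint inactive).
Stationarity: 2*9*x + 19 = 0
x* = -19/(2*9) = -19/18 = -1.0556 (rounded; the exact value -19/18 is used below)
Check constraint: 3*-1.0556 = -3.1668 >= -8 -- satisfied.
Step 2: Compute optimal value.
f(x*) = 9*(-19/18)^2 + 19*(-19/18) = -10.0278


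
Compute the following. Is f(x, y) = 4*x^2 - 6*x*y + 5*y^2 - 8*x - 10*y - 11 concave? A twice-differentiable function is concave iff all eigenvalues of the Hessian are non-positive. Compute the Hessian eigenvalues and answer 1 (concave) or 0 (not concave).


The Hessian of f(x,y) = 4*x^2 - 6*x*y + 5*y^2 - 8*x - 10*y - 11 is:
H = [[8, -6], [-6, 10]]
Trace = 8 + 10 = 18
Determinant = 8*10 - (-6)^2 = 44
Discriminant = (18)^2 - 4*44 = 148.0
Eigenvalues: lambda_1 = 2.9172, lambda_2 = 15.0828
The function is not concave.

0


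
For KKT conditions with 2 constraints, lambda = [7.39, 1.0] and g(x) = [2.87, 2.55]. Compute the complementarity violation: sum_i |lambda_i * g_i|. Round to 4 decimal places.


KKT complementary slackness check:
lambda_1 * g_1 = 7.39 * 2.87 = 21.2093
lambda_2 * g_2 = 1.0 * 2.55 = 2.55
Total violation = 21.2093 + 2.55 = 23.7593


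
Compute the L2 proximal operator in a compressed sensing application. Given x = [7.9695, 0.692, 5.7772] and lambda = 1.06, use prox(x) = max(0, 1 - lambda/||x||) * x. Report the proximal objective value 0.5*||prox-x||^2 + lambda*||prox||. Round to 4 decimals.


Step 1: Compute ||x||.
||x|| = 9.8675
Step 2: Compute scaling factor.
scale = max(0, 1 - 1.06/9.8675) = 0.8926
Step 3: prox(x) = [7.1134, 0.6177, 5.1566]
||prox(x)|| = 8.8075
Step 4: Proximal objective.
0.5*||prox-x||^2 = 0.5618
lambda*||prox|| = 9.336
Total = 9.8978


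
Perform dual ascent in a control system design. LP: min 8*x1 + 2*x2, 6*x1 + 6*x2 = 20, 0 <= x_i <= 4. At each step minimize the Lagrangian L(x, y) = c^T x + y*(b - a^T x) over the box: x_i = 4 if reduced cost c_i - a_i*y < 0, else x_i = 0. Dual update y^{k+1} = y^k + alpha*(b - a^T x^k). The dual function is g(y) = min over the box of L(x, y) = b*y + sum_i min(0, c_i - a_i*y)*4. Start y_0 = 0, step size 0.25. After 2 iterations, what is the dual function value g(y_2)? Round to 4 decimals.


Dual ascent for LP: min 8*x1 + 2*x2, 6*x1 + 6*x2 = 20, 0 <= x_i <= 4
Step 1: y^k = 0.0, reduced costs: (8.0, 2.0)
  x^k = (0.0, 0.0), subgradient = b - a^T x = 20.0
  y^{k+1} = 0.0 + 0.25*20.0 = 5.0
Step 2: y^k = 5.0, reduced costs: (-22.0, -28.0)
  x^k = (4.0, 4.0), subgradient = b - a^T x = -28.0
  y^{k+1} = 5.0 + 0.25*-28.0 = -2.0
Dual objective at y_2 = -2.0: reduced costs (20.0, 14.0), box minimizer x = (0.0, 0.0)
g(y_2) = b*y + (c1 - a1*y)*x1 + (c2 - a2*y)*x2 = 20*(-2.0) + 20.0*0.0 + 14.0*0.0 = -40.0 + 0.0 + 0.0 = -40.0


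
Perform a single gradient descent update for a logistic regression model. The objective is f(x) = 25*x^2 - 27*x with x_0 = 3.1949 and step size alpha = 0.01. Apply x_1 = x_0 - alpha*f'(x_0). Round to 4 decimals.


We compute the gradient at x_0 and apply the update.
f'(x) = 50*x - 27
f'(3.1949) = 50*3.1949 - 27 = 132.745
x_1 = 3.1949 - 0.01*132.745 = 1.8675


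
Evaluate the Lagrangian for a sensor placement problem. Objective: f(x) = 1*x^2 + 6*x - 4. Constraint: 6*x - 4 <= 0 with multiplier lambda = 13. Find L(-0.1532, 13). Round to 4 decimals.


Step 1: Evaluate f(x).
f(-0.1532) = 1*(-0.1532)^2 + 6*(-0.1532) - 4 = -4.8957
Step 2: Evaluate g(x).
g(-0.1532) = 6*-0.1532 - 4 = -4.9192
Step 3: Compute Lagrangian.
L = -4.8957 + 13*-4.9192 = -68.8453


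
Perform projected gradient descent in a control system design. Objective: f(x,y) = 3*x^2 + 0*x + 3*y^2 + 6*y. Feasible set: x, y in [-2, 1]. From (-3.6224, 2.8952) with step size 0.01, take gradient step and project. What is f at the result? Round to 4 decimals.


Step 1: Compute gradient at (-3.6224, 2.8952).
grad_x = 2*3*-3.6224 + 0 = -21.7344
grad_y = 2*3*2.8952 + 6 = 23.3712
Step 2: Gradient step.
x_raw = -3.6224 - 0.01*-21.7344 = -3.4051
y_raw = 2.8952 - 0.01*23.3712 = 2.6615
Step 3: Project onto [-2, 1].
x_proj = clip(-3.4051) = -2.0
y_proj = clip(2.6615) = 1.0
Step 4: Evaluate f.
f(-2.0, 1.0) = 21.0


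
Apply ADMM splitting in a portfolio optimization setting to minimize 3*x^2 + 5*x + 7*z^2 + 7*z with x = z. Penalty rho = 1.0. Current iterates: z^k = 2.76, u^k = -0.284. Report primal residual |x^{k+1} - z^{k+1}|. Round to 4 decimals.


ADMM iteration with rho = 1.0, z^k = 2.76, u^k = -0.284
Step 1: x-update.
Minimize 3*x^2 + 5*x + (1.0/2)*(x - 2.76 - 0.284)^2
FOC: (2*3 + 1.0)*x = -5 + 1.0*(2.76 + 0.284)
x^{k+1} = -0.2794
Step 2: z-update.
Minimize 7*z^2 + 7*z + (1.0/2)*(-0.2794 - z - 0.284)^2
FOC: (2*7 + 1.0)*z = -7 + 1.0*(-0.2794 - 0.284)
z^{k+1} = -0.5042
Step 3: u-update.
u^{k+1} = -0.284 - 0.2794 + 0.5042 = -0.0592
Step 4: Primal residual = |-0.2794 + 0.5042| = 0.2248


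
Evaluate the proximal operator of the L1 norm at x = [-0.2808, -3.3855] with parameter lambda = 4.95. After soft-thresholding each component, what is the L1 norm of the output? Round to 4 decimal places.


Soft-thresholding with lambda = 4.95:
prox(-0.2808) = sign(-0.2808)*max(|-0.2808| - 4.95, 0) = 0.0
prox(-3.3855) = sign(-3.3855)*max(|-3.3855| - 4.95, 0) = 0.0
prox(x) = [0.0, 0.0]
||prox(x)||_1 = 0.0 + 0.0 = 0.0


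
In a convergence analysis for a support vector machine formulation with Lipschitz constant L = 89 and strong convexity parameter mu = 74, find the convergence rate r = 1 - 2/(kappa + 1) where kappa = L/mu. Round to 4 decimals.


Step 1: Compute the condition number.
kappa = L/mu = 89/74 = 1.2027
Step 2: Compute the convergence rate.
r = 1 - 2/(kappa + 1) = 1 - 2*mu/(L + mu) = (L - mu)/(L + mu) = 15/163 = 0.092


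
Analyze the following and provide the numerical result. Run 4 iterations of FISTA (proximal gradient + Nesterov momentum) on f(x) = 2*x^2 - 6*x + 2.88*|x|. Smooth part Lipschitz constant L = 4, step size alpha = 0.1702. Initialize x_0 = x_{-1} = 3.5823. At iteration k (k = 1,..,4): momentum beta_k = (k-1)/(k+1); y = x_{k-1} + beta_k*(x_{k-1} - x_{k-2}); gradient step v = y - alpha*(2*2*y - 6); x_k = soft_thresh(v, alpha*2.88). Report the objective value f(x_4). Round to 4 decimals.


FISTA on f(x) = 2*x^2 - 6*x + 2.88*|x|
L = 4, alpha = 0.1702
Iteration 1: beta = 0.0, y = 3.5823 + 0.0*(3.5823 - 3.5823) = 3.5823
  grad(y) = 8.3292, v = y - alpha*grad = 2.1647
  prox(v) = soft_thresh(2.1647, 0.4902) = 1.6745
Iteration 2: beta = 0.3333, y = 1.6745 + 0.3333*(1.6745 - 3.5823) = 1.0386
  grad(y) = -1.8458, v = y - alpha*grad = 1.3527
  prox(v) = soft_thresh(1.3527, 0.4902) = 0.8625
Iteration 3: beta = 0.5, y = 0.8625 + 0.5*(0.8625 - 1.6745) = 0.4566
  grad(y) = -4.1738, v = y - alpha*grad = 1.1669
  prox(v) = soft_thresh(1.1669, 0.4902) = 0.6768
Iteration 4: beta = 0.6, y = 0.6768 + 0.6*(0.6768 - 0.8625) = 0.5653
  grad(y) = -3.7388, v = y - alpha*grad = 1.2016
  prox(v) = soft_thresh(1.2016, 0.4902) = 0.7115
f(x_4) = 2*0.7115^2 - 6*0.7115 + 2.88*|0.7115| = -1.2074


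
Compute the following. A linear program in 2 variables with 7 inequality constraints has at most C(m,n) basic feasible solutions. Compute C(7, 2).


Each vertex corresponds to some choice of n active constraints out of m, so the number of vertices is at most C(m, n) = m! / (n!(m-n)!).
m = 7, n = 2
Numerator: 7 * 6
Denominator: 2! = 2
C(7, 2) = 21


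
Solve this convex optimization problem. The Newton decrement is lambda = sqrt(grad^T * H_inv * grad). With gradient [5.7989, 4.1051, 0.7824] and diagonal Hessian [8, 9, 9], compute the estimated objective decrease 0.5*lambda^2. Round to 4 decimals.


Step 1: H is diagonal, so H^(-1) * g = [0.7249, 0.4561, 0.0869].
Step 2: g^T H^(-1) g = sum_i g_i^2 / H_ii
  = (5.7989)^2/8 + (4.1051)^2/9 + (0.7824)^2/9
  = 4.2034 + 1.8724 + 0.068 = 6.1438
Step 3: Objective decrease = 0.5 * g^T H^(-1) g = 3.0719


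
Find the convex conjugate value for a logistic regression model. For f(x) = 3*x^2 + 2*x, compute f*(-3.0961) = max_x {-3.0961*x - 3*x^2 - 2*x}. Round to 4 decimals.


f*(y) = sup_x {y*x - a*x^2 - b*x} = sup_x {(y-b)*x - a*x^2}
FOC: (y - b) - 2a*x = 0 => x* = (y - b)/(2a)
x* = (-3.0961 - 2)/(2*3) = -0.8494
f*(-3.0961) = (y-b)^2/(4a) = (-3.0961 - 2)^2/(4*3)
= 25.9702/12 = 2.1642


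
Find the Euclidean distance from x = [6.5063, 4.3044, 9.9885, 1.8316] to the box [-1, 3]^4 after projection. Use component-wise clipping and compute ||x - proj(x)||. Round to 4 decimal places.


Project each component onto [-1, 3].
clip(6.5063) = 3.0, clip(4.3044) = 3.0, clip(9.9885) = 3.0, clip(1.8316) = 1.8316
Projection = [3.0, 3.0, 3.0, 1.8316]
Squared diffs: [12.2941, 1.7015, 48.8391, 0.0]
Distance = sqrt(62.8347) = 7.9268


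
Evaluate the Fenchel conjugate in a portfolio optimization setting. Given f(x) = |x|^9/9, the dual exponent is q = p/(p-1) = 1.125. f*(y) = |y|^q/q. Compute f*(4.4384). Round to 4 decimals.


The conjugate exponent q satisfies 1/p + 1/q = 1.
p = 9, so q = 9/(9 - 1) = 1.125
|y|^q = 4.4384^1.125 = 5.3472
f*(4.4384) = 5.3472 / 1.125 = 4.7531


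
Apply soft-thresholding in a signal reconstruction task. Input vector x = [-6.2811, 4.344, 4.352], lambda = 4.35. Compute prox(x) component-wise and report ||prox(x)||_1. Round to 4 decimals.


Soft-thresholding with lambda = 4.35:
prox(-6.2811) = sign(-6.2811)*max(|-6.2811| - 4.35, 0) = -1.9311
prox(4.344) = sign(4.344)*max(|4.344| - 4.35, 0) = 0.0
prox(4.352) = sign(4.352)*max(|4.352| - 4.35, 0) = 0.002
prox(x) = [-1.9311, 0.0, 0.002]
||prox(x)||_1 = 1.9311 + 0.0 + 0.002 = 1.9331


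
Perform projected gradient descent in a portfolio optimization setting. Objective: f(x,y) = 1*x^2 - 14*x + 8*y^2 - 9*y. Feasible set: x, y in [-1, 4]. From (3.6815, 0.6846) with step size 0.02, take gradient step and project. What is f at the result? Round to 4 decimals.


Step 1: Compute gradient at (3.6815, 0.6846).
grad_x = 2*1*3.6815 - 14 = -6.637
grad_y = 2*8*0.6846 - 9 = 1.9536
Step 2: Gradient step.
x_raw = 3.6815 - 0.02*-6.637 = 3.8142
y_raw = 0.6846 - 0.02*1.9536 = 0.6455
Step 3: Project onto [-1, 4].
x_proj = clip(3.8142) = 3.8142
y_proj = clip(0.6455) = 0.6455
Step 4: Evaluate f.
f(3.8142, 0.6455) = -41.327


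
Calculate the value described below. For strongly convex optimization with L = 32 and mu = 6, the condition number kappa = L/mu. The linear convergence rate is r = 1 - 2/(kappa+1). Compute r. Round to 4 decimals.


Step 1: Compute the condition number.
kappa = L/mu = 32/6 = 5.3333
Step 2: Compute the convergence rate.
r = 1 - 2/(kappa + 1) = 1 - 2*mu/(L + mu) = (L - mu)/(L + mu) = 26/38 = 0.6842


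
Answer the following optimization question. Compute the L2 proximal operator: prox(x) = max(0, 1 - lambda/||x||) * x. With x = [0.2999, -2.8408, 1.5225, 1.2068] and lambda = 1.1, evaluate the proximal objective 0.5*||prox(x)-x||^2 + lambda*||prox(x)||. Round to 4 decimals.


Step 1: Compute ||x||.
||x|| = 3.4546
Step 2: Compute scaling factor.
scale = max(0, 1 - 1.1/3.4546) = 0.6816
Step 3: prox(x) = [0.2044, -1.9363, 1.0377, 0.8225]
||prox(x)|| = 2.3546
Step 4: Proximal objective.
0.5*||prox-x||^2 = 0.605
lambda*||prox|| = 2.5901
Total = 3.1951


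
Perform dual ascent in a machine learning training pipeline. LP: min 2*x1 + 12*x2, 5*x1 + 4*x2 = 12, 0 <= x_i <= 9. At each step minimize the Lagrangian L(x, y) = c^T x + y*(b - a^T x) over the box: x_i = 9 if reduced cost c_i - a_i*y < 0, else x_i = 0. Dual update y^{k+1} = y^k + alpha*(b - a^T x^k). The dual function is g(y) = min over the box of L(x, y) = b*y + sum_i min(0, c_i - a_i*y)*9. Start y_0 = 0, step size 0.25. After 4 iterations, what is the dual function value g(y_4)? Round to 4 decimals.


Dual ascent for LP: min 2*x1 + 12*x2, 5*x1 + 4*x2 = 12, 0 <= x_i <= 9
Step 1: y^k = 0.0, reduced costs: (2.0, 12.0)
  x^k = (0.0, 0.0), subgradient = b - a^T x = 12.0
  y^{k+1} = 0.0 + 0.25*12.0 = 3.0
Step 2: y^k = 3.0, reduced costs: (-13.0, 0.0)
  x^k = (9.0, 0.0), subgradient = b - a^T x = -33.0
  y^{k+1} = 3.0 + 0.25*-33.0 = -5.25
Step 3: y^k = -5.25, reduced costs: (28.25, 33.0)
  x^k = (0.0, 0.0), subgradient = b - a^T x = 12.0
  y^{k+1} = -5.25 + 0.25*12.0 = -2.25
Step 4: y^k = -2.25, reduced costs: (13.25, 21.0)
  x^k = (0.0, 0.0), subgradient = b - a^T x = 12.0
  y^{k+1} = -2.25 + 0.25*12.0 = 0.75
Dual objective at y_4 = 0.75: reduced costs (-1.75, 9.0), box minimizer x = (9.0, 0.0)
g(y_4) = b*y + (c1 - a1*y)*x1 + (c2 - a2*y)*x2 = 12*0.75 + (-1.75)*9.0 + 9.0*0.0 = 9.0 - 15.75 + 0.0 = -6.75


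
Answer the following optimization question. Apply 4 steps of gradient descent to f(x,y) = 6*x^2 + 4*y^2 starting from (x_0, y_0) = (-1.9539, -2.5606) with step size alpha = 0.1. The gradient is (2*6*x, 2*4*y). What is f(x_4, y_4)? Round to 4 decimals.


Gradient descent on f(x,y) = 6*x^2 + 4*y^2.
Starting point: (-1.9539, -2.5606), alpha = 0.1
Step 1: grad_x = 2*6*-1.9539 = -23.4468, grad_y = 2*4*-2.5606 = -20.4848
  x_1 = -1.9539 - 0.1*-23.4468 = 0.3908
  y_1 = -2.5606 - 0.1*-20.4848 = -0.5121
Step 2: grad_x = 2*6*0.3908 = 4.6894, grad_y = 2*4*-0.5121 = -4.097
  x_2 = 0.3908 - 0.1*4.6894 = -0.0782
  y_2 = -0.5121 - 0.1*-4.097 = -0.1024
Step 3: grad_x = 2*6*-0.0782 = -0.9379, grad_y = 2*4*-0.1024 = -0.8194
  x_3 = -0.0782 - 0.1*-0.9379 = 0.0156
  y_3 = -0.1024 - 0.1*-0.8194 = -0.0205
Step 4: grad_x = 2*6*0.0156 = 0.1876, grad_y = 2*4*-0.0205 = -0.1639
  x_4 = 0.0156 - 0.1*0.1876 = -0.0031
  y_4 = -0.0205 - 0.1*-0.1639 = -0.0041
f(-0.0031, -0.0041) = 6*(-0.0031)^2 + 4*(-0.0041)^2 = 0.0001


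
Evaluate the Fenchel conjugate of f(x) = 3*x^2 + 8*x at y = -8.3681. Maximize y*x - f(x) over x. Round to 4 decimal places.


f*(y) = sup_x {y*x - a*x^2 - b*x} = sup_x {(y-b)*x - a*x^2}
FOC: (y - b) - 2a*x = 0 => x* = (y - b)/(2a)
x* = (-8.3681 - 8)/(2*3) = -2.728
f*(-8.3681) = (y-b)^2/(4a) = (-8.3681 - 8)^2/(4*3)
= 267.9147/12 = 22.3262


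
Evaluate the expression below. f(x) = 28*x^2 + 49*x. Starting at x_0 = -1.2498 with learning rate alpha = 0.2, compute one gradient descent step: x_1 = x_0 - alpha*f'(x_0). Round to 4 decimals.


We compute the gradient at x_0 and apply the update.
f'(x) = 56*x + 49
f'(-1.2498) = 56*-1.2498 + 49 = -20.9888
x_1 = -1.2498 - 0.2*-20.9888 = 2.948


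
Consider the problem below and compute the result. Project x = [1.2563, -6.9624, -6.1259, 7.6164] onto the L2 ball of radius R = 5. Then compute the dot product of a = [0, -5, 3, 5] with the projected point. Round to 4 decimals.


Step 1: Compute ||x|| (intermediates to 6 decimals).
||x|| = sqrt(1.2563^2 + (-6.9624)^2 + (-6.1259)^2 + 7.6164^2) = 12.066048
Step 2: Project.
Since ||x|| > R, scale = R/||x|| = 5/12.066048 = 0.414386, proj(x) = scale * x
proj(x) = [0.520593, -2.885121, -2.538487, 3.15613]
Step 3: Dot product.
a^T * proj(x) = 0*0.520593 - 5*(-2.885121) + 3*(-2.538487) + 5*3.15613 = 22.5908


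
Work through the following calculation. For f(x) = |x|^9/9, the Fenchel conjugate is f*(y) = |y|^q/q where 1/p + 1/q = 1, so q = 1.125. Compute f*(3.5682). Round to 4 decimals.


The conjugate exponent q satisfies 1/p + 1/q = 1.
p = 9, so q = 9/(9 - 1) = 1.125
|y|^q = 3.5682^1.125 = 4.1832
f*(3.5682) = 4.1832 / 1.125 = 3.7184


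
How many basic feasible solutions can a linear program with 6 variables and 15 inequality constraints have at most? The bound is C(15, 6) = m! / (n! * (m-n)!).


Each vertex corresponds to some choice of n active constraints out of m, so the number of vertices is at most C(m, n) = m! / (n!(m-n)!).
m = 15, n = 6
Numerator: 15 * 14 * 13 * 12 * 11 * 10
Denominator: 6! = 720
C(15, 6) = 5005


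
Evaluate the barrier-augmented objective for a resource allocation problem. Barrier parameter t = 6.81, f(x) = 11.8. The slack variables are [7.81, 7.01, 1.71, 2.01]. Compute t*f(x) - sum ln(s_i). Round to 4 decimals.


Step 1: Compute log-barrier.
ln values: [2.0554, 1.9473, 0.5365, 0.6981]
phi = -(2.0554 + 1.9473 + 0.5365 + 0.6981) = -5.2374
Step 2: Compute augmented objective.
t*f(x) = 6.81*11.8 = 80.358
Total = 80.358 - 5.2374 = 75.1206


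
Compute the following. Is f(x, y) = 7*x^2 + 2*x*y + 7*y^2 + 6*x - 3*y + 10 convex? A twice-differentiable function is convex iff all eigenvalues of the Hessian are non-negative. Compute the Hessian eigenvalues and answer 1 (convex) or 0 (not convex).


The Hessian of f(x,y) = 7*x^2 + 2*x*y + 7*y^2 + 6*x - 3*y + 10 is:
H = [[14, 2], [2, 14]]
Trace = 14 + 14 = 28
Determinant = 14*14 - (2)^2 = 192
Discriminant = (28)^2 - 4*192 = 16.0
Eigenvalues: lambda_1 = 12.0, lambda_2 = 16.0
The function is convex.

1


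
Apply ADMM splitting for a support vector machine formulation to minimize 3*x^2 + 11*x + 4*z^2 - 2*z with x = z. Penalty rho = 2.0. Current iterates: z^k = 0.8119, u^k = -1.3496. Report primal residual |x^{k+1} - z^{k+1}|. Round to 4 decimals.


ADMM iteration with rho = 2.0, z^k = 0.8119, u^k = -1.3496
Step 1: x-update.
Minimize 3*x^2 + 11*x + (2.0/2)*(x - 0.8119 - 1.3496)^2
FOC: (2*3 + 2.0)*x = -11 + 2.0*(0.8119 + 1.3496)
x^{k+1} = -0.8346
Step 2: z-update.
Minimize 4*z^2 - 2*z + (2.0/2)*(-0.8346 - z - 1.3496)^2
FOC: (2*4 + 2.0)*z = 2 + 2.0*(-0.8346 - 1.3496)
z^{k+1} = -0.2368
Step 3: u-update.
u^{k+1} = -1.3496 - 0.8346 + 0.2368 = -1.9474
Step 4: Primal residual = |-0.8346 + 0.2368| = 0.5978


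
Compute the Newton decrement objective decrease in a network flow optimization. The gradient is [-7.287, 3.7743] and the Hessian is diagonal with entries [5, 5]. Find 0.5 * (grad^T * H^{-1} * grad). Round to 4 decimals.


Step 1: H is diagonal, so H^(-1) * g = [-1.4574, 0.7549].
Step 2: g^T H^(-1) g = sum_i g_i^2 / H_ii
  = (-7.287)^2/5 + (3.7743)^2/5
  = 10.6201 + 2.8491 = 13.4691
Step 3: Objective decrease = 0.5 * g^T H^(-1) g = 6.7346


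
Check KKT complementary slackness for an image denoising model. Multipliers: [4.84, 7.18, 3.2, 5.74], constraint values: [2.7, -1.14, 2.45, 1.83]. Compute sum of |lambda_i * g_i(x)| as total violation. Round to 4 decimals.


KKT complementary slackness check:
lambda_1 * g_1 = 4.84 * 2.7 = 13.068
lambda_2 * g_2 = 7.18 * -1.14 = -8.1852
lambda_3 * g_3 = 3.2 * 2.45 = 7.84
lambda_4 * g_4 = 5.74 * 1.83 = 10.5042
Total violation = 13.068 + 8.1852 + 7.84 + 10.5042 = 39.5974


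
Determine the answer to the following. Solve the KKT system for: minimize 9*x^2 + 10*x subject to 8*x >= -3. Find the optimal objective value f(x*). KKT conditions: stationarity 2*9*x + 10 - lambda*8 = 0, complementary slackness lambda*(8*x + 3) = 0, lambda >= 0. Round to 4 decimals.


Step 1: Try lambda = 0 (constraint inactive).
x_unc = -10/(2*9) = -0.5556
Check: 8*-0.5556 = -4.4448 < -3 -- violated!
Step 2: Constraint must be active: 8*x = -3
x* = -3/8 = -0.375
lambda = (2*9*(-0.375) + 10)/8 = 0.4063
Step 3: Compute optimal value.
f(x*) = 9*(-0.375)^2 + 10*(-0.375) = -2.4844


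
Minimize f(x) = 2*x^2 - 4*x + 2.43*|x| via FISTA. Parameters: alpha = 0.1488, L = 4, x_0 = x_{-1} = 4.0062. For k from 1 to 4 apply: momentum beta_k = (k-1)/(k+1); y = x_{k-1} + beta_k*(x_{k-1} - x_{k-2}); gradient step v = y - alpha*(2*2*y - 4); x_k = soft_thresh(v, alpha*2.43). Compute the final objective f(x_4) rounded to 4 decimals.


FISTA on f(x) = 2*x^2 - 4*x + 2.43*|x|
L = 4, alpha = 0.1488
Iteration 1: beta = 0.0, y = 4.0062 + 0.0*(4.0062 - 4.0062) = 4.0062
  grad(y) = 12.0248, v = y - alpha*grad = 2.2169
  prox(v) = soft_thresh(2.2169, 0.3616) = 1.8553
Iteration 2: beta = 0.3333, y = 1.8553 + 0.3333*(1.8553 - 4.0062) = 1.1384
  grad(y) = 0.5535, v = y - alpha*grad = 1.056
  prox(v) = soft_thresh(1.056, 0.3616) = 0.6944
Iteration 3: beta = 0.5, y = 0.6944 + 0.5*(0.6944 - 1.8553) = 0.114
  grad(y) = -3.5441, v = y - alpha*grad = 0.6413
  prox(v) = soft_thresh(0.6413, 0.3616) = 0.2798
Iteration 4: beta = 0.6, y = 0.2798 + 0.6*(0.2798 - 0.6944) = 0.031
  grad(y) = -3.8762, v = y - alpha*grad = 0.6077
  prox(v) = soft_thresh(0.6077, 0.3616) = 0.2461
f(x_4) = 2*0.2461^2 - 4*0.2461 + 2.43*|0.2461| = -0.2653


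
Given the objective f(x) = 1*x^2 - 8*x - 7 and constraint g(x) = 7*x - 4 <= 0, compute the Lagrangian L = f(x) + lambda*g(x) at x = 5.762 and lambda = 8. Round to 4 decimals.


Step 1: Evaluate f(x).
f(5.762) = 1*5.762^2 - 8*5.762 - 7 = -19.8954
Step 2: Evaluate g(x).
g(5.762) = 7*5.762 - 4 = 36.334
Step 3: Compute Lagrangian.
L = -19.8954 + 8*36.334 = 270.7766


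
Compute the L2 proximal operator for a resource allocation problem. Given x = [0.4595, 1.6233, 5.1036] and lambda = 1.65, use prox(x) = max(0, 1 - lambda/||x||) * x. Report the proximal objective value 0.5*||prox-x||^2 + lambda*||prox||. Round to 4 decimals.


Step 1: Compute ||x||.
||x|| = 5.3752
Step 2: Compute scaling factor.
scale = max(0, 1 - 1.65/5.3752) = 0.693
Step 3: prox(x) = [0.3184, 1.125, 3.537]
||prox(x)|| = 3.7252
Step 4: Proximal objective.
0.5*||prox-x||^2 = 1.3613
lambda*||prox|| = 6.1466
Total = 7.5079


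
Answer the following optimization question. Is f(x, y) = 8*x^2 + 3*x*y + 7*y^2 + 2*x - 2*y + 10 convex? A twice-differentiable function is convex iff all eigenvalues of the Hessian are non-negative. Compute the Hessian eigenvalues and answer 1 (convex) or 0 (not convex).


The Hessian of f(x,y) = 8*x^2 + 3*x*y + 7*y^2 + 2*x - 2*y + 10 is:
H = [[16, 3], [3, 14]]
Trace = 16 + 14 = 30
Determinant = 16*14 - (3)^2 = 215
Discriminant = (30)^2 - 4*215 = 40.0
Eigenvalues: lambda_1 = 11.8377, lambda_2 = 18.1623
The function is convex.

1
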